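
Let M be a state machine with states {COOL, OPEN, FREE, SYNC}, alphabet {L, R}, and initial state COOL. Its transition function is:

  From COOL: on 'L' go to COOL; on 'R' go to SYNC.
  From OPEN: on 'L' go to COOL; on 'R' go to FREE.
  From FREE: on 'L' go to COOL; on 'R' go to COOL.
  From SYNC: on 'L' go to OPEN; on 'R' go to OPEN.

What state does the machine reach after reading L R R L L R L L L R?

COOL → COOL → SYNC → OPEN → COOL → COOL → SYNC → OPEN → COOL → COOL → SYNC

SYNC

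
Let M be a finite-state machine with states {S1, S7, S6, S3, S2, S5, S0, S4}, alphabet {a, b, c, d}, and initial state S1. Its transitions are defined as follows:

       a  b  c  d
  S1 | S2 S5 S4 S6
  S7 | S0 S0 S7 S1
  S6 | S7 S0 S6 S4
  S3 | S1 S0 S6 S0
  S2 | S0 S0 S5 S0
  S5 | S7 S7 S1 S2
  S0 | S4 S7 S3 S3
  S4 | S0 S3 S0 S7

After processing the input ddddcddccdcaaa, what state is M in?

S4

Trace: S1 -d-> S6 -d-> S4 -d-> S7 -d-> S1 -c-> S4 -d-> S7 -d-> S1 -c-> S4 -c-> S0 -d-> S3 -c-> S6 -a-> S7 -a-> S0 -a-> S4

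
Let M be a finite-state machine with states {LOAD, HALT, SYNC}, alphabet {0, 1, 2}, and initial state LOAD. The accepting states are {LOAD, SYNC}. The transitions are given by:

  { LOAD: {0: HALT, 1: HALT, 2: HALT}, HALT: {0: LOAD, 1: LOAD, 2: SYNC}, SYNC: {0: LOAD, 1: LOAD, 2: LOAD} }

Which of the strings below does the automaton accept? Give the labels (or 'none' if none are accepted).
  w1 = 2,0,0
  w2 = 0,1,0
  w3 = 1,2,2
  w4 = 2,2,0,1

w3

w1: LOAD → HALT → LOAD → HALT  → end HALT, rejected
w2: LOAD → HALT → LOAD → HALT  → end HALT, rejected
w3: LOAD → HALT → SYNC → LOAD  → end LOAD, accepted
w4: LOAD → HALT → SYNC → LOAD → HALT  → end HALT, rejected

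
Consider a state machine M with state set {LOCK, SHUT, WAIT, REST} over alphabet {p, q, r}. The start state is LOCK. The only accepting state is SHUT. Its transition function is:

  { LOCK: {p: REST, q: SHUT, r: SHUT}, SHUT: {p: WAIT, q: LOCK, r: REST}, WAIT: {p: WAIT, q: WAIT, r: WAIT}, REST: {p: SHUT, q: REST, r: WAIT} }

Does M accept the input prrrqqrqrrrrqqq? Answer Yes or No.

No

start at LOCK
read 'p': LOCK → REST
read 'r': REST → WAIT
read 'r': WAIT → WAIT
read 'r': WAIT → WAIT
read 'q': WAIT → WAIT
read 'q': WAIT → WAIT
read 'r': WAIT → WAIT
read 'q': WAIT → WAIT
read 'r': WAIT → WAIT
read 'r': WAIT → WAIT
read 'r': WAIT → WAIT
read 'r': WAIT → WAIT
read 'q': WAIT → WAIT
read 'q': WAIT → WAIT
read 'q': WAIT → WAIT
End state WAIT is not accepting.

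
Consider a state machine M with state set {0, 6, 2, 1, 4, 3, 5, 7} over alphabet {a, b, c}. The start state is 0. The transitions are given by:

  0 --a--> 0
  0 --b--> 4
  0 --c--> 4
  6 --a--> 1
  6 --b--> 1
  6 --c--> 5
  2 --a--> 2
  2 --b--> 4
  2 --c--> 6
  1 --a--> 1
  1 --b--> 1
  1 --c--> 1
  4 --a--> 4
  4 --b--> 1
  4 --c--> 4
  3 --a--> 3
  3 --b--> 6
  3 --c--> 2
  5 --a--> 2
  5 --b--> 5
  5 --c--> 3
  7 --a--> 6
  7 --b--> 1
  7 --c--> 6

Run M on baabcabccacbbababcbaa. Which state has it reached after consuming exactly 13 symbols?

1

Trace: 0 -b-> 4 -a-> 4 -a-> 4 -b-> 1 -c-> 1 -a-> 1 -b-> 1 -c-> 1 -c-> 1 -a-> 1 -c-> 1 -b-> 1 -b-> 1
After 13 symbols: 1.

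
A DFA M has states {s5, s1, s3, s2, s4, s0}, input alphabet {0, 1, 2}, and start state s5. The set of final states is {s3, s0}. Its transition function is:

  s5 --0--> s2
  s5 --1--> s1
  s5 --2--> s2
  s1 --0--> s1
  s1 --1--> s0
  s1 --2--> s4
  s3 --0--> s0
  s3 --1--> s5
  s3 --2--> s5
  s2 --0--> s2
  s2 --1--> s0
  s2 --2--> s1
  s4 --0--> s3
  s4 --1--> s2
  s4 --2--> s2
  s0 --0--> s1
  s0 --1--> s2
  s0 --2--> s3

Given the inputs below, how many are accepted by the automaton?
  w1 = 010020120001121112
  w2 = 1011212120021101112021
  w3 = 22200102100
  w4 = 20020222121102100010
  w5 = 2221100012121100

w1:
  start at s5
  read '0': s5 → s2
  read '1': s2 → s0
  read '0': s0 → s1
  read '0': s1 → s1
  read '2': s1 → s4
  read '0': s4 → s3
  read '1': s3 → s5
  read '2': s5 → s2
  read '0': s2 → s2
  read '0': s2 → s2
  read '0': s2 → s2
  read '1': s2 → s0
  read '1': s0 → s2
  read '2': s2 → s1
  read '1': s1 → s0
  read '1': s0 → s2
  read '1': s2 → s0
  read '2': s0 → s3
  end s3, accepted
w2:
  start at s5
  read '1': s5 → s1
  read '0': s1 → s1
  read '1': s1 → s0
  read '1': s0 → s2
  read '2': s2 → s1
  read '1': s1 → s0
  read '2': s0 → s3
  read '1': s3 → s5
  read '2': s5 → s2
  read '0': s2 → s2
  read '0': s2 → s2
  read '2': s2 → s1
  read '1': s1 → s0
  read '1': s0 → s2
  read '0': s2 → s2
  read '1': s2 → s0
  read '1': s0 → s2
  read '1': s2 → s0
  read '2': s0 → s3
  read '0': s3 → s0
  read '2': s0 → s3
  read '1': s3 → s5
  end s5, rejected
w3:
  start at s5
  read '2': s5 → s2
  read '2': s2 → s1
  read '2': s1 → s4
  read '0': s4 → s3
  read '0': s3 → s0
  read '1': s0 → s2
  read '0': s2 → s2
  read '2': s2 → s1
  read '1': s1 → s0
  read '0': s0 → s1
  read '0': s1 → s1
  end s1, rejected
w4:
  start at s5
  read '2': s5 → s2
  read '0': s2 → s2
  read '0': s2 → s2
  read '2': s2 → s1
  read '0': s1 → s1
  read '2': s1 → s4
  read '2': s4 → s2
  read '2': s2 → s1
  read '1': s1 → s0
  read '2': s0 → s3
  read '1': s3 → s5
  read '1': s5 → s1
  read '0': s1 → s1
  read '2': s1 → s4
  read '1': s4 → s2
  read '0': s2 → s2
  read '0': s2 → s2
  read '0': s2 → s2
  read '1': s2 → s0
  read '0': s0 → s1
  end s1, rejected
w5:
  start at s5
  read '2': s5 → s2
  read '2': s2 → s1
  read '2': s1 → s4
  read '1': s4 → s2
  read '1': s2 → s0
  read '0': s0 → s1
  read '0': s1 → s1
  read '0': s1 → s1
  read '1': s1 → s0
  read '2': s0 → s3
  read '1': s3 → s5
  read '2': s5 → s2
  read '1': s2 → s0
  read '1': s0 → s2
  read '0': s2 → s2
  read '0': s2 → s2
  end s2, rejected

1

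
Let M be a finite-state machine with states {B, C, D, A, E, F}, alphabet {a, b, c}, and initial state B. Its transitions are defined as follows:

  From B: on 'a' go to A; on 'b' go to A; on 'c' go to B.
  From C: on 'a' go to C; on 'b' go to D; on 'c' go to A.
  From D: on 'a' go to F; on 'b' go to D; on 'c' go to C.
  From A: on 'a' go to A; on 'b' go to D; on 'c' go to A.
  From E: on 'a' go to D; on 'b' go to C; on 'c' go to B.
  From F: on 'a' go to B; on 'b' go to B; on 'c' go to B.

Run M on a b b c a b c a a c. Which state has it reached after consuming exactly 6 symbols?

D

Trace: B -a-> A -b-> D -b-> D -c-> C -a-> C -b-> D
After 6 symbols: D.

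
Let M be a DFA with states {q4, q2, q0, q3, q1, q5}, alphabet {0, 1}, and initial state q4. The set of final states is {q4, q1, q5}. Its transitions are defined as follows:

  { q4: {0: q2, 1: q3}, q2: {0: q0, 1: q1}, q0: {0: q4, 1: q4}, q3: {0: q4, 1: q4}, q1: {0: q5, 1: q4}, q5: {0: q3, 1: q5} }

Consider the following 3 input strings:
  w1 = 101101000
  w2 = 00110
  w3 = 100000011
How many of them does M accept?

2

w1:
  start at q4
  read '1': q4 → q3
  read '0': q3 → q4
  read '1': q4 → q3
  read '1': q3 → q4
  read '0': q4 → q2
  read '1': q2 → q1
  read '0': q1 → q5
  read '0': q5 → q3
  read '0': q3 → q4
  end q4, accepted
w2:
  start at q4
  read '0': q4 → q2
  read '0': q2 → q0
  read '1': q0 → q4
  read '1': q4 → q3
  read '0': q3 → q4
  end q4, accepted
w3:
  start at q4
  read '1': q4 → q3
  read '0': q3 → q4
  read '0': q4 → q2
  read '0': q2 → q0
  read '0': q0 → q4
  read '0': q4 → q2
  read '0': q2 → q0
  read '1': q0 → q4
  read '1': q4 → q3
  end q3, rejected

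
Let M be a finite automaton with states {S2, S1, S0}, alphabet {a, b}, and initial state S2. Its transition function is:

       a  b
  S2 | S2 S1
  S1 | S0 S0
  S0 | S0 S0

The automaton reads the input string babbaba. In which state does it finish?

Trace: S2 -b-> S1 -a-> S0 -b-> S0 -b-> S0 -a-> S0 -b-> S0 -a-> S0

S0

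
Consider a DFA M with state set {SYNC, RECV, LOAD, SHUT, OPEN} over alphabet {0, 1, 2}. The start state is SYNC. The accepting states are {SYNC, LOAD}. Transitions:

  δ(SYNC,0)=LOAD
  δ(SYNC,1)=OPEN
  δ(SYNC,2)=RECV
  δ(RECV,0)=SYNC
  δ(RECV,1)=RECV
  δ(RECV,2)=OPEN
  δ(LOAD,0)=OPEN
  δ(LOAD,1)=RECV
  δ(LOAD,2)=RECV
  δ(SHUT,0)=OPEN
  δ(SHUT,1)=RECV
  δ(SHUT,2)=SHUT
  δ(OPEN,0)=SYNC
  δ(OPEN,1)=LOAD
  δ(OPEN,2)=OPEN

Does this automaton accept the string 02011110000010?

SYNC → LOAD → RECV → SYNC → OPEN → LOAD → RECV → RECV → SYNC → LOAD → OPEN → SYNC → LOAD → RECV → SYNC
End state SYNC is accepting.

Yes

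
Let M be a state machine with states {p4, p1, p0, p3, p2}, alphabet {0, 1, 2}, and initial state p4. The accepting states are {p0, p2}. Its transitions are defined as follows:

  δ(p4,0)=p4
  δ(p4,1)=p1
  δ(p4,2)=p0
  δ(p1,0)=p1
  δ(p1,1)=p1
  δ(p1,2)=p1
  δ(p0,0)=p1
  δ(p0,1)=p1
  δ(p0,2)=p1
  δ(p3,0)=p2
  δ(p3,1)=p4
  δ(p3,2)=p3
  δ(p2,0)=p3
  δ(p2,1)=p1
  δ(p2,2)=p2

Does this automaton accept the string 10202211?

No

Trace: p4 -1-> p1 -0-> p1 -2-> p1 -0-> p1 -2-> p1 -2-> p1 -1-> p1 -1-> p1
End state p1 is not accepting.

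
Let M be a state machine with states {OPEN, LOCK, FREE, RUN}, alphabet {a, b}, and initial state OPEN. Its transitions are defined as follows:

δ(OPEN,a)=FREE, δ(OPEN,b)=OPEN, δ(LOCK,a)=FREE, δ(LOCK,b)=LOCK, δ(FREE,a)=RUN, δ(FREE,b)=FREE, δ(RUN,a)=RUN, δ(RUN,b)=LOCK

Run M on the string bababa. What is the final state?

FREE

Trace: OPEN -b-> OPEN -a-> FREE -b-> FREE -a-> RUN -b-> LOCK -a-> FREE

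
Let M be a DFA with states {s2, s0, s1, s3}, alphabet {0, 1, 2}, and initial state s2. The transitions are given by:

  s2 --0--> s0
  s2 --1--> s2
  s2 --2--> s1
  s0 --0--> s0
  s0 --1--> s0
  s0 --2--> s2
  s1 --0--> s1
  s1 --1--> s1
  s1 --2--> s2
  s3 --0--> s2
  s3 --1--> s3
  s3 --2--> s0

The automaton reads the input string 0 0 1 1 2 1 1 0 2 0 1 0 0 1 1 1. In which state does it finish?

s0

s2 → s0 → s0 → s0 → s0 → s2 → s2 → s2 → s0 → s2 → s0 → s0 → s0 → s0 → s0 → s0 → s0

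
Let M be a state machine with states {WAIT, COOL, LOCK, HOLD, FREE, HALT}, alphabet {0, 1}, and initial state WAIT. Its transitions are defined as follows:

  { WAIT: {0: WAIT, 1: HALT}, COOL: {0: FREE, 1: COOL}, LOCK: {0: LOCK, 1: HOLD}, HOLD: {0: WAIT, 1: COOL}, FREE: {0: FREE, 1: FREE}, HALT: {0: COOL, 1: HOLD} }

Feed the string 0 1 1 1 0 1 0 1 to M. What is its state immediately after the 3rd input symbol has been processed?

Trace: WAIT -0-> WAIT -1-> HALT -1-> HOLD
After 3 symbols: HOLD.

HOLD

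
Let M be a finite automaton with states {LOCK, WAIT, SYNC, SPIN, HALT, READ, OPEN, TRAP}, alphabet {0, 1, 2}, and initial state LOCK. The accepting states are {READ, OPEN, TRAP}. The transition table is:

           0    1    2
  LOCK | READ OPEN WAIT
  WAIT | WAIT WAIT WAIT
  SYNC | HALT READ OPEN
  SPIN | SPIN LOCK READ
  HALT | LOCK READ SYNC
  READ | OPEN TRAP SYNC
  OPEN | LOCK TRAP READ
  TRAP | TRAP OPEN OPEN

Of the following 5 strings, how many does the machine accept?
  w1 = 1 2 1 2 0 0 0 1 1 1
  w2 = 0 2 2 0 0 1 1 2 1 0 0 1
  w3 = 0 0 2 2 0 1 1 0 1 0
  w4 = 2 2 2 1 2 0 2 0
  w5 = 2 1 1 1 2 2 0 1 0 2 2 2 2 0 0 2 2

2

w1:
  start at LOCK
  read '1': LOCK → OPEN
  read '2': OPEN → READ
  read '1': READ → TRAP
  read '2': TRAP → OPEN
  read '0': OPEN → LOCK
  read '0': LOCK → READ
  read '0': READ → OPEN
  read '1': OPEN → TRAP
  read '1': TRAP → OPEN
  read '1': OPEN → TRAP
  end TRAP, accepted
w2:
  start at LOCK
  read '0': LOCK → READ
  read '2': READ → SYNC
  read '2': SYNC → OPEN
  read '0': OPEN → LOCK
  read '0': LOCK → READ
  read '1': READ → TRAP
  read '1': TRAP → OPEN
  read '2': OPEN → READ
  read '1': READ → TRAP
  read '0': TRAP → TRAP
  read '0': TRAP → TRAP
  read '1': TRAP → OPEN
  end OPEN, accepted
w3:
  start at LOCK
  read '0': LOCK → READ
  read '0': READ → OPEN
  read '2': OPEN → READ
  read '2': READ → SYNC
  read '0': SYNC → HALT
  read '1': HALT → READ
  read '1': READ → TRAP
  read '0': TRAP → TRAP
  read '1': TRAP → OPEN
  read '0': OPEN → LOCK
  end LOCK, rejected
w4:
  start at LOCK
  read '2': LOCK → WAIT
  read '2': WAIT → WAIT
  read '2': WAIT → WAIT
  read '1': WAIT → WAIT
  read '2': WAIT → WAIT
  read '0': WAIT → WAIT
  read '2': WAIT → WAIT
  read '0': WAIT → WAIT
  end WAIT, rejected
w5:
  start at LOCK
  read '2': LOCK → WAIT
  read '1': WAIT → WAIT
  read '1': WAIT → WAIT
  read '1': WAIT → WAIT
  read '2': WAIT → WAIT
  read '2': WAIT → WAIT
  read '0': WAIT → WAIT
  read '1': WAIT → WAIT
  read '0': WAIT → WAIT
  read '2': WAIT → WAIT
  read '2': WAIT → WAIT
  read '2': WAIT → WAIT
  read '2': WAIT → WAIT
  read '0': WAIT → WAIT
  read '0': WAIT → WAIT
  read '2': WAIT → WAIT
  read '2': WAIT → WAIT
  end WAIT, rejected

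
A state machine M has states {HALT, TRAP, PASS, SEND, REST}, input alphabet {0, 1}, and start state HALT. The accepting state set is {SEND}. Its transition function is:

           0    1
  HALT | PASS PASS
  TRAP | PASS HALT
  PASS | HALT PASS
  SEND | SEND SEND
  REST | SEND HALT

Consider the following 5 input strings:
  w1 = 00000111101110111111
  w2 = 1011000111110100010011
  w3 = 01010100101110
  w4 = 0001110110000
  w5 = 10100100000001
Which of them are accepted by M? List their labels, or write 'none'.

w1:
  start at HALT
  read '0': HALT → PASS
  read '0': PASS → HALT
  read '0': HALT → PASS
  read '0': PASS → HALT
  read '0': HALT → PASS
  read '1': PASS → PASS
  read '1': PASS → PASS
  read '1': PASS → PASS
  read '1': PASS → PASS
  read '0': PASS → HALT
  read '1': HALT → PASS
  read '1': PASS → PASS
  read '1': PASS → PASS
  read '0': PASS → HALT
  read '1': HALT → PASS
  read '1': PASS → PASS
  read '1': PASS → PASS
  read '1': PASS → PASS
  read '1': PASS → PASS
  read '1': PASS → PASS
  end PASS, rejected
w2:
  start at HALT
  read '1': HALT → PASS
  read '0': PASS → HALT
  read '1': HALT → PASS
  read '1': PASS → PASS
  read '0': PASS → HALT
  read '0': HALT → PASS
  read '0': PASS → HALT
  read '1': HALT → PASS
  read '1': PASS → PASS
  read '1': PASS → PASS
  read '1': PASS → PASS
  read '1': PASS → PASS
  read '0': PASS → HALT
  read '1': HALT → PASS
  read '0': PASS → HALT
  read '0': HALT → PASS
  read '0': PASS → HALT
  read '1': HALT → PASS
  read '0': PASS → HALT
  read '0': HALT → PASS
  read '1': PASS → PASS
  read '1': PASS → PASS
  end PASS, rejected
w3:
  start at HALT
  read '0': HALT → PASS
  read '1': PASS → PASS
  read '0': PASS → HALT
  read '1': HALT → PASS
  read '0': PASS → HALT
  read '1': HALT → PASS
  read '0': PASS → HALT
  read '0': HALT → PASS
  read '1': PASS → PASS
  read '0': PASS → HALT
  read '1': HALT → PASS
  read '1': PASS → PASS
  read '1': PASS → PASS
  read '0': PASS → HALT
  end HALT, rejected
w4:
  start at HALT
  read '0': HALT → PASS
  read '0': PASS → HALT
  read '0': HALT → PASS
  read '1': PASS → PASS
  read '1': PASS → PASS
  read '1': PASS → PASS
  read '0': PASS → HALT
  read '1': HALT → PASS
  read '1': PASS → PASS
  read '0': PASS → HALT
  read '0': HALT → PASS
  read '0': PASS → HALT
  read '0': HALT → PASS
  end PASS, rejected
w5:
  start at HALT
  read '1': HALT → PASS
  read '0': PASS → HALT
  read '1': HALT → PASS
  read '0': PASS → HALT
  read '0': HALT → PASS
  read '1': PASS → PASS
  read '0': PASS → HALT
  read '0': HALT → PASS
  read '0': PASS → HALT
  read '0': HALT → PASS
  read '0': PASS → HALT
  read '0': HALT → PASS
  read '0': PASS → HALT
  read '1': HALT → PASS
  end PASS, rejected

none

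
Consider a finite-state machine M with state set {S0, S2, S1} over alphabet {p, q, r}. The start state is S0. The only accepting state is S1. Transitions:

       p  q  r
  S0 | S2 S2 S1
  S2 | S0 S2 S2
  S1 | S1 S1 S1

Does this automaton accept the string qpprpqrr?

start at S0
read 'q': S0 → S2
read 'p': S2 → S0
read 'p': S0 → S2
read 'r': S2 → S2
read 'p': S2 → S0
read 'q': S0 → S2
read 'r': S2 → S2
read 'r': S2 → S2
End state S2 is not accepting.

No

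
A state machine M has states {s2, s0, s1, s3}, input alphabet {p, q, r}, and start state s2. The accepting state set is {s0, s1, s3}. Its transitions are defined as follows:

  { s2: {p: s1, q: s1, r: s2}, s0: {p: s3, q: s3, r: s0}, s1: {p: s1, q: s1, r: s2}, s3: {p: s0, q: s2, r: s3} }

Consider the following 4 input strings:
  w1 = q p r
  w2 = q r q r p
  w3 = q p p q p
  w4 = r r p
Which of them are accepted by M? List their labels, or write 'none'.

w2, w3, w4

w1: Trace: s2 -q-> s1 -p-> s1 -r-> s2  → end s2, rejected
w2: Trace: s2 -q-> s1 -r-> s2 -q-> s1 -r-> s2 -p-> s1  → end s1, accepted
w3: Trace: s2 -q-> s1 -p-> s1 -p-> s1 -q-> s1 -p-> s1  → end s1, accepted
w4: Trace: s2 -r-> s2 -r-> s2 -p-> s1  → end s1, accepted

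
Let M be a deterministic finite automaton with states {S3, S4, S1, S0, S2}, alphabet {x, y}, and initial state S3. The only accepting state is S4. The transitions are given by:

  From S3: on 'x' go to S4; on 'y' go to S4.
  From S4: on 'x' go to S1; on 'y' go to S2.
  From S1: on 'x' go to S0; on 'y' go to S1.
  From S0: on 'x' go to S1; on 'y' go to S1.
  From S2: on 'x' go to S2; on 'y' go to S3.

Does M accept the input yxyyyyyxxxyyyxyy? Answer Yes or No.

start at S3
read 'y': S3 → S4
read 'x': S4 → S1
read 'y': S1 → S1
read 'y': S1 → S1
read 'y': S1 → S1
read 'y': S1 → S1
read 'y': S1 → S1
read 'x': S1 → S0
read 'x': S0 → S1
read 'x': S1 → S0
read 'y': S0 → S1
read 'y': S1 → S1
read 'y': S1 → S1
read 'x': S1 → S0
read 'y': S0 → S1
read 'y': S1 → S1
End state S1 is not accepting.

No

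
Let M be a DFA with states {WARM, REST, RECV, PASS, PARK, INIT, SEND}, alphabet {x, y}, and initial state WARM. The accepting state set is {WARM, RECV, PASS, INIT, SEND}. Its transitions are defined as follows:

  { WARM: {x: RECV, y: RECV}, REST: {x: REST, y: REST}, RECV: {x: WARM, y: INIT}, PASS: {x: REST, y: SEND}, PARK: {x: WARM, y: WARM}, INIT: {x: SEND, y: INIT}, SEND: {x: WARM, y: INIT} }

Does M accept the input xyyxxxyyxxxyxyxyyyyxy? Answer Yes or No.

Yes

start at WARM
read 'x': WARM → RECV
read 'y': RECV → INIT
read 'y': INIT → INIT
read 'x': INIT → SEND
read 'x': SEND → WARM
read 'x': WARM → RECV
read 'y': RECV → INIT
read 'y': INIT → INIT
read 'x': INIT → SEND
read 'x': SEND → WARM
read 'x': WARM → RECV
read 'y': RECV → INIT
read 'x': INIT → SEND
read 'y': SEND → INIT
read 'x': INIT → SEND
read 'y': SEND → INIT
read 'y': INIT → INIT
read 'y': INIT → INIT
read 'y': INIT → INIT
read 'x': INIT → SEND
read 'y': SEND → INIT
End state INIT is accepting.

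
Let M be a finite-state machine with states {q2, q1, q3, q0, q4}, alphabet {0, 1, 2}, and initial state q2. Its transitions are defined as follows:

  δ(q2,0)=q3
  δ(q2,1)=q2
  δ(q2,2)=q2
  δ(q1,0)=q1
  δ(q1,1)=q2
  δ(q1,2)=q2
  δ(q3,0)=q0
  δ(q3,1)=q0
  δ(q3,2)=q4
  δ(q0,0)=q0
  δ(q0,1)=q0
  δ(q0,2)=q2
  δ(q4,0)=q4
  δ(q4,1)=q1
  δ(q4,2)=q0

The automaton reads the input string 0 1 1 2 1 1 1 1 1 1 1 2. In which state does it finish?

Trace: q2 -0-> q3 -1-> q0 -1-> q0 -2-> q2 -1-> q2 -1-> q2 -1-> q2 -1-> q2 -1-> q2 -1-> q2 -1-> q2 -2-> q2

q2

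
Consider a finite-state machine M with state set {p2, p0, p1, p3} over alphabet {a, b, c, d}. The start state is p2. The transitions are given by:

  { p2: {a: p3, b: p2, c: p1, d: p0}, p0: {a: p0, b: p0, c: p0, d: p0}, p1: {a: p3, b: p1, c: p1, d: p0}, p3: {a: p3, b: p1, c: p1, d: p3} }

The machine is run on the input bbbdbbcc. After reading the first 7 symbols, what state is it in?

start at p2
read 'b': p2 → p2
read 'b': p2 → p2
read 'b': p2 → p2
read 'd': p2 → p0
read 'b': p0 → p0
read 'b': p0 → p0
read 'c': p0 → p0
After 7 symbols: p0.

p0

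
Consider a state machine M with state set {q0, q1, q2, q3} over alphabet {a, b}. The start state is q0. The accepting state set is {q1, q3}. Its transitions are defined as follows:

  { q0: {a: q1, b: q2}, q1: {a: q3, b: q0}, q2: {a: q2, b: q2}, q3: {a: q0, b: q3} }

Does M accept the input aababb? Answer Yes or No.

No

start at q0
read 'a': q0 → q1
read 'a': q1 → q3
read 'b': q3 → q3
read 'a': q3 → q0
read 'b': q0 → q2
read 'b': q2 → q2
End state q2 is not accepting.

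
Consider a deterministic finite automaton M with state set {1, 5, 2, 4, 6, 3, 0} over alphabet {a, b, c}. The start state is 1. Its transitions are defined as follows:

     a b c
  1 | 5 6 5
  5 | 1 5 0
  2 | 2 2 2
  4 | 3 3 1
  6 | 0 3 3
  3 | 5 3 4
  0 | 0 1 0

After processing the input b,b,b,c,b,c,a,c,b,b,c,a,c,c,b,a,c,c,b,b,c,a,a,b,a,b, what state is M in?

start at 1
read 'b': 1 → 6
read 'b': 6 → 3
read 'b': 3 → 3
read 'c': 3 → 4
read 'b': 4 → 3
read 'c': 3 → 4
read 'a': 4 → 3
read 'c': 3 → 4
read 'b': 4 → 3
read 'b': 3 → 3
read 'c': 3 → 4
read 'a': 4 → 3
read 'c': 3 → 4
read 'c': 4 → 1
read 'b': 1 → 6
read 'a': 6 → 0
read 'c': 0 → 0
read 'c': 0 → 0
read 'b': 0 → 1
read 'b': 1 → 6
read 'c': 6 → 3
read 'a': 3 → 5
read 'a': 5 → 1
read 'b': 1 → 6
read 'a': 6 → 0
read 'b': 0 → 1

1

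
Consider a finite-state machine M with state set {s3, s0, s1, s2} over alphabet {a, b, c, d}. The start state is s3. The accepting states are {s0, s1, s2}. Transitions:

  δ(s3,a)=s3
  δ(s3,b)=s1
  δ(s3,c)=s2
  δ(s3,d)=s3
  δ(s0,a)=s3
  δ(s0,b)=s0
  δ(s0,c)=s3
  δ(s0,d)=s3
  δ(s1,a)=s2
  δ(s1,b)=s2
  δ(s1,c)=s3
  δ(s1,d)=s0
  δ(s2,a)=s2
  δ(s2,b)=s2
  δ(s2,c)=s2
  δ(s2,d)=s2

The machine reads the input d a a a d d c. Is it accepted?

Trace: s3 -d-> s3 -a-> s3 -a-> s3 -a-> s3 -d-> s3 -d-> s3 -c-> s2
End state s2 is accepting.

Yes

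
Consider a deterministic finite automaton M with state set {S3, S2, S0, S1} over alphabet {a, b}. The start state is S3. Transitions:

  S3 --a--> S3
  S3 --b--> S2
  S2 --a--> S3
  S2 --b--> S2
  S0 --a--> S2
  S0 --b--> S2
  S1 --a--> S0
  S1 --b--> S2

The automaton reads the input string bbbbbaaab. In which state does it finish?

S2

S3 → S2 → S2 → S2 → S2 → S2 → S3 → S3 → S3 → S2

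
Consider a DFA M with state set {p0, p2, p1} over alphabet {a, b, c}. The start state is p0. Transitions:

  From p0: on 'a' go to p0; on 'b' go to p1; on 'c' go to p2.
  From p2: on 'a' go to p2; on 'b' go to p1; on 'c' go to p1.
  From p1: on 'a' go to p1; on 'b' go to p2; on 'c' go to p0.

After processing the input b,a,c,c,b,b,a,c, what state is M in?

p1

p0 → p1 → p1 → p0 → p2 → p1 → p2 → p2 → p1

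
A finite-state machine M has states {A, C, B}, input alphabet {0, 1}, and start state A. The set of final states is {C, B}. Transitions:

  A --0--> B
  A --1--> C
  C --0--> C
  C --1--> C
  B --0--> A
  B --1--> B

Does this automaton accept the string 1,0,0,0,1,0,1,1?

Yes

Trace: A -1-> C -0-> C -0-> C -0-> C -1-> C -0-> C -1-> C -1-> C
End state C is accepting.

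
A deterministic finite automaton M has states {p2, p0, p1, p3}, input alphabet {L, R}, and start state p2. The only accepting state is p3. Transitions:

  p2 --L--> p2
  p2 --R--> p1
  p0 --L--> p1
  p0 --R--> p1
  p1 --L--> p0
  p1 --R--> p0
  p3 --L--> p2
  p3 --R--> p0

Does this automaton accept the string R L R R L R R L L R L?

No

p2 → p1 → p0 → p1 → p0 → p1 → p0 → p1 → p0 → p1 → p0 → p1
End state p1 is not accepting.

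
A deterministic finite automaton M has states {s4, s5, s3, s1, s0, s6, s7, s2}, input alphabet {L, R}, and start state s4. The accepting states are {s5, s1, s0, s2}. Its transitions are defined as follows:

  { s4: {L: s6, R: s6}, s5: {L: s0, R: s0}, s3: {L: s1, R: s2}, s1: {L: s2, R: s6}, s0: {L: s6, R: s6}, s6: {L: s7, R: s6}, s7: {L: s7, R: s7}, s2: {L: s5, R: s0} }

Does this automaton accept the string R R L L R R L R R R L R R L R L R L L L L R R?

s4 → s6 → s6 → s7 → s7 → s7 → s7 → s7 → s7 → s7 → s7 → s7 → s7 → s7 → s7 → s7 → s7 → s7 → s7 → s7 → s7 → s7 → s7 → s7
End state s7 is not accepting.

No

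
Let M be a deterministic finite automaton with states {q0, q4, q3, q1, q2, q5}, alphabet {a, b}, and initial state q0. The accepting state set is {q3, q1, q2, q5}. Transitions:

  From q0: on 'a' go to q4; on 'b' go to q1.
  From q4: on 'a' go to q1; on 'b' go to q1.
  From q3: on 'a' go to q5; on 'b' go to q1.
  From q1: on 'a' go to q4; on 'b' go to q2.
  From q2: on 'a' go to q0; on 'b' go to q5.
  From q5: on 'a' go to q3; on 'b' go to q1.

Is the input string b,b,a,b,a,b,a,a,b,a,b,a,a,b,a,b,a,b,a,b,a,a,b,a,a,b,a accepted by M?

No

start at q0
read 'b': q0 → q1
read 'b': q1 → q2
read 'a': q2 → q0
read 'b': q0 → q1
read 'a': q1 → q4
read 'b': q4 → q1
read 'a': q1 → q4
read 'a': q4 → q1
read 'b': q1 → q2
read 'a': q2 → q0
read 'b': q0 → q1
read 'a': q1 → q4
read 'a': q4 → q1
read 'b': q1 → q2
read 'a': q2 → q0
read 'b': q0 → q1
read 'a': q1 → q4
read 'b': q4 → q1
read 'a': q1 → q4
read 'b': q4 → q1
read 'a': q1 → q4
read 'a': q4 → q1
read 'b': q1 → q2
read 'a': q2 → q0
read 'a': q0 → q4
read 'b': q4 → q1
read 'a': q1 → q4
End state q4 is not accepting.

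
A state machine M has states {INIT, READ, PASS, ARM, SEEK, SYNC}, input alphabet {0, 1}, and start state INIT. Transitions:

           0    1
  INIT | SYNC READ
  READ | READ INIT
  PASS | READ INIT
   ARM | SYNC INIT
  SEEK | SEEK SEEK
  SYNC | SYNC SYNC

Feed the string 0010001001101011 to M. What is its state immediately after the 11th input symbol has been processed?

INIT → SYNC → SYNC → SYNC → SYNC → SYNC → SYNC → SYNC → SYNC → SYNC → SYNC → SYNC
After 11 symbols: SYNC.

SYNC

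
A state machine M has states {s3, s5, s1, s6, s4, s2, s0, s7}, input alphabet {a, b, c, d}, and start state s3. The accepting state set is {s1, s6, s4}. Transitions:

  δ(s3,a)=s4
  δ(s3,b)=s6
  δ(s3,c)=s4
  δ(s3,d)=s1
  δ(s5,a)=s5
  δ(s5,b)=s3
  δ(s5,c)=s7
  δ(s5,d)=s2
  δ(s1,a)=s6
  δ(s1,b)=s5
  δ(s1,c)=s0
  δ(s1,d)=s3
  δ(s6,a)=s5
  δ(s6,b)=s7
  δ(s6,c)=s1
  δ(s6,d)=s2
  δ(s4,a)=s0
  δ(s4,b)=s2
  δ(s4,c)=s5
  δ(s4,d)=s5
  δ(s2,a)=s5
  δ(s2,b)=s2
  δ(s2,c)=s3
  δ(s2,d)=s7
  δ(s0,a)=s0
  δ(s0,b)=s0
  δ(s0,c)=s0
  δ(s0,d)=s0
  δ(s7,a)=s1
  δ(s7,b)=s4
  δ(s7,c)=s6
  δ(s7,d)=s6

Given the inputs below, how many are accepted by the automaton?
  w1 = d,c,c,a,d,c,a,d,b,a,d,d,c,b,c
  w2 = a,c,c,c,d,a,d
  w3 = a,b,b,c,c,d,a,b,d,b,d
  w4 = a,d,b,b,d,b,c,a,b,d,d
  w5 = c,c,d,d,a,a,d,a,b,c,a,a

w1: s3 → s1 → s0 → s0 → s0 → s0 → s0 → s0 → s0 → s0 → s0 → s0 → s0 → s0 → s0 → s0  → end s0, rejected
w2: s3 → s4 → s5 → s7 → s6 → s2 → s5 → s2  → end s2, rejected
w3: s3 → s4 → s2 → s2 → s3 → s4 → s5 → s5 → s3 → s1 → s5 → s2  → end s2, rejected
w4: s3 → s4 → s5 → s3 → s6 → s2 → s2 → s3 → s4 → s2 → s7 → s6  → end s6, accepted
w5: s3 → s4 → s5 → s2 → s7 → s1 → s6 → s2 → s5 → s3 → s4 → s0 → s0  → end s0, rejected

1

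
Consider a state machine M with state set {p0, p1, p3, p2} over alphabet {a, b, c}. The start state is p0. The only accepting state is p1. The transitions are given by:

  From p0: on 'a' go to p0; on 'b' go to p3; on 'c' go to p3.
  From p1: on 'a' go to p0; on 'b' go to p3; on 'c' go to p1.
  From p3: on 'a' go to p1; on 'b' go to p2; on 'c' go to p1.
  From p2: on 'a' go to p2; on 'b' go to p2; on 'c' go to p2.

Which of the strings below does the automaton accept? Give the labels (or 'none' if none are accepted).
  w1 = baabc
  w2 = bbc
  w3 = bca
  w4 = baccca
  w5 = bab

w1

w1: p0 → p3 → p1 → p0 → p3 → p1  → end p1, accepted
w2: p0 → p3 → p2 → p2  → end p2, rejected
w3: p0 → p3 → p1 → p0  → end p0, rejected
w4: p0 → p3 → p1 → p1 → p1 → p1 → p0  → end p0, rejected
w5: p0 → p3 → p1 → p3  → end p3, rejected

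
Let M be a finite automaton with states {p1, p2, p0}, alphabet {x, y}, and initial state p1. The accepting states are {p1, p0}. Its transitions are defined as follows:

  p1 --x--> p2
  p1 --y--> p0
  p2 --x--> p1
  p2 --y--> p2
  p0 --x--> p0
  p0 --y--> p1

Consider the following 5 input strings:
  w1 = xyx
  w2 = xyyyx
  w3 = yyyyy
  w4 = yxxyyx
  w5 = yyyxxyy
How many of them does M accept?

5

w1:
  start at p1
  read 'x': p1 → p2
  read 'y': p2 → p2
  read 'x': p2 → p1
  end p1, accepted
w2:
  start at p1
  read 'x': p1 → p2
  read 'y': p2 → p2
  read 'y': p2 → p2
  read 'y': p2 → p2
  read 'x': p2 → p1
  end p1, accepted
w3:
  start at p1
  read 'y': p1 → p0
  read 'y': p0 → p1
  read 'y': p1 → p0
  read 'y': p0 → p1
  read 'y': p1 → p0
  end p0, accepted
w4:
  start at p1
  read 'y': p1 → p0
  read 'x': p0 → p0
  read 'x': p0 → p0
  read 'y': p0 → p1
  read 'y': p1 → p0
  read 'x': p0 → p0
  end p0, accepted
w5:
  start at p1
  read 'y': p1 → p0
  read 'y': p0 → p1
  read 'y': p1 → p0
  read 'x': p0 → p0
  read 'x': p0 → p0
  read 'y': p0 → p1
  read 'y': p1 → p0
  end p0, accepted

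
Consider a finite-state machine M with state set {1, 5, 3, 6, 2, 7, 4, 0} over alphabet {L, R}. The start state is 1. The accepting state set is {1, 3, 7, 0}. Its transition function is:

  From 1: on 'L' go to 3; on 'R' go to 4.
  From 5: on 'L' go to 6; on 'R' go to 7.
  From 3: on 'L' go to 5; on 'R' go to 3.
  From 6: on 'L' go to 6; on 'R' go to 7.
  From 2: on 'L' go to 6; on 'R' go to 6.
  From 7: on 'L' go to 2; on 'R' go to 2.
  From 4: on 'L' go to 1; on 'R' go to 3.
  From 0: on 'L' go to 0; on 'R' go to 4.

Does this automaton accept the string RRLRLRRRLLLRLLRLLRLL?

No

Trace: 1 -R-> 4 -R-> 3 -L-> 5 -R-> 7 -L-> 2 -R-> 6 -R-> 7 -R-> 2 -L-> 6 -L-> 6 -L-> 6 -R-> 7 -L-> 2 -L-> 6 -R-> 7 -L-> 2 -L-> 6 -R-> 7 -L-> 2 -L-> 6
End state 6 is not accepting.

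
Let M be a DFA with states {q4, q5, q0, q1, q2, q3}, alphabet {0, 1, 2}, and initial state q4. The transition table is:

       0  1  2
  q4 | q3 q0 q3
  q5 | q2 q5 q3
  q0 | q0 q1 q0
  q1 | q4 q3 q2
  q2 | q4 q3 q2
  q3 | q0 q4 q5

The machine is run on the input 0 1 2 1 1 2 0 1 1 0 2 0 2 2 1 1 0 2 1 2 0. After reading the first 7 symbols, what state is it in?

q0

start at q4
read '0': q4 → q3
read '1': q3 → q4
read '2': q4 → q3
read '1': q3 → q4
read '1': q4 → q0
read '2': q0 → q0
read '0': q0 → q0
After 7 symbols: q0.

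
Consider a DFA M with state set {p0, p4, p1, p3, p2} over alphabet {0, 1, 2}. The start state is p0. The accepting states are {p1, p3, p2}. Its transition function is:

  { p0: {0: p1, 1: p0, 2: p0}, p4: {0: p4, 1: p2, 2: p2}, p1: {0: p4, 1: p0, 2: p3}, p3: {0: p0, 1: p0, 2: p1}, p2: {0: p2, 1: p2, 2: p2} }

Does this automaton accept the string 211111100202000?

Yes

p0 → p0 → p0 → p0 → p0 → p0 → p0 → p0 → p1 → p4 → p2 → p2 → p2 → p2 → p2 → p2
End state p2 is accepting.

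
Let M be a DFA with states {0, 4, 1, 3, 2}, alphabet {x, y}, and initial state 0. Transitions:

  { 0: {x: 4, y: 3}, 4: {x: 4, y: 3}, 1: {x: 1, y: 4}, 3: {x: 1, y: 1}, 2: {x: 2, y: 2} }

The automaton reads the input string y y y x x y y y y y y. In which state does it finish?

0 → 3 → 1 → 4 → 4 → 4 → 3 → 1 → 4 → 3 → 1 → 4

4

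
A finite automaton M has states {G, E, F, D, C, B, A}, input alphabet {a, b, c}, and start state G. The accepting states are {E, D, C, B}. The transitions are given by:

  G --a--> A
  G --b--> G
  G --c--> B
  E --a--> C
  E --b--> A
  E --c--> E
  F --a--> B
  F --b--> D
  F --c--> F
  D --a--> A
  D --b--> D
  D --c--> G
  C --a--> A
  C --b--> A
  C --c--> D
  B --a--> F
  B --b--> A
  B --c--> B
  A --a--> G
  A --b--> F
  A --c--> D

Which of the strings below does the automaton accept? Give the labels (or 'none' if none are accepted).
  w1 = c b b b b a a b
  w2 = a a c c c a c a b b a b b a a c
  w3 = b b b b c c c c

w3

w1: G → B → A → F → D → D → A → G → G  → end G, rejected
w2: G → A → G → B → B → B → F → F → B → A → F → B → A → F → B → F → F  → end F, rejected
w3: G → G → G → G → G → B → B → B → B  → end B, accepted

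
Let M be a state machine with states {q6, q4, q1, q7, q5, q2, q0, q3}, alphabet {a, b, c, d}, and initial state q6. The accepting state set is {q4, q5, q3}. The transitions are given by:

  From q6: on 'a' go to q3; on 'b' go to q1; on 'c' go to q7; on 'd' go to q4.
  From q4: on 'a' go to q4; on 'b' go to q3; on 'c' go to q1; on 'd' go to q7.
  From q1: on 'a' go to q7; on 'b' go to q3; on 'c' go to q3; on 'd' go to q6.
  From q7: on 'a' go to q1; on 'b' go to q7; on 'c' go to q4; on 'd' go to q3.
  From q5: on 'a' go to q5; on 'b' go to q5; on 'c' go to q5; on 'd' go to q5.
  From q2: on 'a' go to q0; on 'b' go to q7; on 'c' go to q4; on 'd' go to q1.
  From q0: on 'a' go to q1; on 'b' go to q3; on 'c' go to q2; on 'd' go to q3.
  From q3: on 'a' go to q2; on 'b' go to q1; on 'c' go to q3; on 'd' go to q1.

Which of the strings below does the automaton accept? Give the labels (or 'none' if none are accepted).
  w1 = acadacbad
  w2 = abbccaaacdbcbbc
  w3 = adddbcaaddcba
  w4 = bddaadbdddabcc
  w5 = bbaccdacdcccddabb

w1: Trace: q6 -a-> q3 -c-> q3 -a-> q2 -d-> q1 -a-> q7 -c-> q4 -b-> q3 -a-> q2 -d-> q1  → end q1, rejected
w2: Trace: q6 -a-> q3 -b-> q1 -b-> q3 -c-> q3 -c-> q3 -a-> q2 -a-> q0 -a-> q1 -c-> q3 -d-> q1 -b-> q3 -c-> q3 -b-> q1 -b-> q3 -c-> q3  → end q3, accepted
w3: Trace: q6 -a-> q3 -d-> q1 -d-> q6 -d-> q4 -b-> q3 -c-> q3 -a-> q2 -a-> q0 -d-> q3 -d-> q1 -c-> q3 -b-> q1 -a-> q7  → end q7, rejected
w4: Trace: q6 -b-> q1 -d-> q6 -d-> q4 -a-> q4 -a-> q4 -d-> q7 -b-> q7 -d-> q3 -d-> q1 -d-> q6 -a-> q3 -b-> q1 -c-> q3 -c-> q3  → end q3, accepted
w5: Trace: q6 -b-> q1 -b-> q3 -a-> q2 -c-> q4 -c-> q1 -d-> q6 -a-> q3 -c-> q3 -d-> q1 -c-> q3 -c-> q3 -c-> q3 -d-> q1 -d-> q6 -a-> q3 -b-> q1 -b-> q3  → end q3, accepted

w2, w4, w5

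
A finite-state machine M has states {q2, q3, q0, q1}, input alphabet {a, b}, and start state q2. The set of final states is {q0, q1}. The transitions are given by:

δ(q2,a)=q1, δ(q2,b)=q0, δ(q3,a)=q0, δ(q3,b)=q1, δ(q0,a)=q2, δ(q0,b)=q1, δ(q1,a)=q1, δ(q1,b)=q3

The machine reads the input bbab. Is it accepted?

No

Trace: q2 -b-> q0 -b-> q1 -a-> q1 -b-> q3
End state q3 is not accepting.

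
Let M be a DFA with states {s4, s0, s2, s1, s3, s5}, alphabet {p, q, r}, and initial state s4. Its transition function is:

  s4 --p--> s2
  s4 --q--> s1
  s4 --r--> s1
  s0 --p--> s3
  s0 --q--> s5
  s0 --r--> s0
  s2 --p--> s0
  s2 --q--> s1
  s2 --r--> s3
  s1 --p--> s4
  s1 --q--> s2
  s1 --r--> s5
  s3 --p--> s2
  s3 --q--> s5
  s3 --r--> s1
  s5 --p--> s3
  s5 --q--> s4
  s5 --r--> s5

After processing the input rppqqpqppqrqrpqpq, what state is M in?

s1

s4 → s1 → s4 → s2 → s1 → s2 → s0 → s5 → s3 → s2 → s1 → s5 → s4 → s1 → s4 → s1 → s4 → s1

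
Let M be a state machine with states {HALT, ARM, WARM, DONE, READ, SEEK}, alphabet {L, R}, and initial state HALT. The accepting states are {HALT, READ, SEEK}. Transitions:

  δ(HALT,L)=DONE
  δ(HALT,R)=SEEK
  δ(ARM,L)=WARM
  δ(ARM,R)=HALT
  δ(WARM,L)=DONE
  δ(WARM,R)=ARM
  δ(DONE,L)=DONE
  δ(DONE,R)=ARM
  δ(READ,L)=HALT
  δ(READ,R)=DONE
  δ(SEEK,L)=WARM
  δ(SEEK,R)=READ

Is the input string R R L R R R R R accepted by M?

Yes

start at HALT
read 'R': HALT → SEEK
read 'R': SEEK → READ
read 'L': READ → HALT
read 'R': HALT → SEEK
read 'R': SEEK → READ
read 'R': READ → DONE
read 'R': DONE → ARM
read 'R': ARM → HALT
End state HALT is accepting.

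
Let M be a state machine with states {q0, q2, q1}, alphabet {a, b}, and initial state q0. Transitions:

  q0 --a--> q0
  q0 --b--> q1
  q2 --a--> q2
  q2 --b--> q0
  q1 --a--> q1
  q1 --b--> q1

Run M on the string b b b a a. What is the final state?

q0 → q1 → q1 → q1 → q1 → q1

q1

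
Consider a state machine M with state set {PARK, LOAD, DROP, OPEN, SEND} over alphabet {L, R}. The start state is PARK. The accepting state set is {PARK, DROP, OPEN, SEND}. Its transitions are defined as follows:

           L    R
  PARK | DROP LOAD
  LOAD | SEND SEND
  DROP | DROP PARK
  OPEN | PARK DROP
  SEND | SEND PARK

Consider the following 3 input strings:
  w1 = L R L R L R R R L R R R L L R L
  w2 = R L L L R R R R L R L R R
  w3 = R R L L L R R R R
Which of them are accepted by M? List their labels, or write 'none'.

w1, w3

w1: Trace: PARK -L-> DROP -R-> PARK -L-> DROP -R-> PARK -L-> DROP -R-> PARK -R-> LOAD -R-> SEND -L-> SEND -R-> PARK -R-> LOAD -R-> SEND -L-> SEND -L-> SEND -R-> PARK -L-> DROP  → end DROP, accepted
w2: Trace: PARK -R-> LOAD -L-> SEND -L-> SEND -L-> SEND -R-> PARK -R-> LOAD -R-> SEND -R-> PARK -L-> DROP -R-> PARK -L-> DROP -R-> PARK -R-> LOAD  → end LOAD, rejected
w3: Trace: PARK -R-> LOAD -R-> SEND -L-> SEND -L-> SEND -L-> SEND -R-> PARK -R-> LOAD -R-> SEND -R-> PARK  → end PARK, accepted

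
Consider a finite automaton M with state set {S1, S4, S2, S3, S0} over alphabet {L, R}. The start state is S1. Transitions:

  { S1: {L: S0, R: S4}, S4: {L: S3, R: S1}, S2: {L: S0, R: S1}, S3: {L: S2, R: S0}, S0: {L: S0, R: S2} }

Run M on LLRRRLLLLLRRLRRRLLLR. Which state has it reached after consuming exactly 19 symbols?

S0

start at S1
read 'L': S1 → S0
read 'L': S0 → S0
read 'R': S0 → S2
read 'R': S2 → S1
read 'R': S1 → S4
read 'L': S4 → S3
read 'L': S3 → S2
read 'L': S2 → S0
read 'L': S0 → S0
read 'L': S0 → S0
read 'R': S0 → S2
read 'R': S2 → S1
read 'L': S1 → S0
read 'R': S0 → S2
read 'R': S2 → S1
read 'R': S1 → S4
read 'L': S4 → S3
read 'L': S3 → S2
read 'L': S2 → S0
After 19 symbols: S0.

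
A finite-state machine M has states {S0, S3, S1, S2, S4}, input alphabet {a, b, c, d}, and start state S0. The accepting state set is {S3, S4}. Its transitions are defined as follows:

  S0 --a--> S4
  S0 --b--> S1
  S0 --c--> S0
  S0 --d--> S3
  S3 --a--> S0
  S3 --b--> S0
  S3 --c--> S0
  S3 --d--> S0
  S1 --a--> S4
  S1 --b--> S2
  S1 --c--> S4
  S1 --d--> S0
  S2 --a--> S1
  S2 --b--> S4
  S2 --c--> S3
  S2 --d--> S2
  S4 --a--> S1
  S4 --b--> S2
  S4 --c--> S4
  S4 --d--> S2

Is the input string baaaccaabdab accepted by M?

No

S0 → S1 → S4 → S1 → S4 → S4 → S4 → S1 → S4 → S2 → S2 → S1 → S2
End state S2 is not accepting.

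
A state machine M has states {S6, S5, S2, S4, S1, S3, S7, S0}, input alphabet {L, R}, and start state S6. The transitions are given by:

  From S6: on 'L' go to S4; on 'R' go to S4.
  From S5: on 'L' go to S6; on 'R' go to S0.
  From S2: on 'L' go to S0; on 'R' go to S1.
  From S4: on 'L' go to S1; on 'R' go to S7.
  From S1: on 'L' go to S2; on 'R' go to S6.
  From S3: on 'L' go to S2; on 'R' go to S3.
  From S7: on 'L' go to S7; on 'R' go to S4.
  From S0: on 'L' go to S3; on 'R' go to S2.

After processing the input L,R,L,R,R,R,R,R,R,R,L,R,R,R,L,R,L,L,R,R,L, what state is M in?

S6 → S4 → S7 → S7 → S4 → S7 → S4 → S7 → S4 → S7 → S4 → S1 → S6 → S4 → S7 → S7 → S4 → S1 → S2 → S1 → S6 → S4

S4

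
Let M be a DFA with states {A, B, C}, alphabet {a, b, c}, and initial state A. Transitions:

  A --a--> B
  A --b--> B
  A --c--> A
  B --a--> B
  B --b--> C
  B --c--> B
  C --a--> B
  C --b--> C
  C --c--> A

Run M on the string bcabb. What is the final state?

C

start at A
read 'b': A → B
read 'c': B → B
read 'a': B → B
read 'b': B → C
read 'b': C → C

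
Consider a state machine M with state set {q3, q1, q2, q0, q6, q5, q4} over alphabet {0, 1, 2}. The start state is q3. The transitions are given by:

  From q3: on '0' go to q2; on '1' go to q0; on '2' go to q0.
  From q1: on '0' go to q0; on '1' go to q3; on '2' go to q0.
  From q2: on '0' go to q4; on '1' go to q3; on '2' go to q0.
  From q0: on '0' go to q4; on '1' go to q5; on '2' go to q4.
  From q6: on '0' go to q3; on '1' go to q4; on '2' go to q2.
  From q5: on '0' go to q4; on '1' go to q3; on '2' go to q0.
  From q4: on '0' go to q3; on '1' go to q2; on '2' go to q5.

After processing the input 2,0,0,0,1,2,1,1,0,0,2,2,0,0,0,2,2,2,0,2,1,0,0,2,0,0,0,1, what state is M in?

q3

start at q3
read '2': q3 → q0
read '0': q0 → q4
read '0': q4 → q3
read '0': q3 → q2
read '1': q2 → q3
read '2': q3 → q0
read '1': q0 → q5
read '1': q5 → q3
read '0': q3 → q2
read '0': q2 → q4
read '2': q4 → q5
read '2': q5 → q0
read '0': q0 → q4
read '0': q4 → q3
read '0': q3 → q2
read '2': q2 → q0
read '2': q0 → q4
read '2': q4 → q5
read '0': q5 → q4
read '2': q4 → q5
read '1': q5 → q3
read '0': q3 → q2
read '0': q2 → q4
read '2': q4 → q5
read '0': q5 → q4
read '0': q4 → q3
read '0': q3 → q2
read '1': q2 → q3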